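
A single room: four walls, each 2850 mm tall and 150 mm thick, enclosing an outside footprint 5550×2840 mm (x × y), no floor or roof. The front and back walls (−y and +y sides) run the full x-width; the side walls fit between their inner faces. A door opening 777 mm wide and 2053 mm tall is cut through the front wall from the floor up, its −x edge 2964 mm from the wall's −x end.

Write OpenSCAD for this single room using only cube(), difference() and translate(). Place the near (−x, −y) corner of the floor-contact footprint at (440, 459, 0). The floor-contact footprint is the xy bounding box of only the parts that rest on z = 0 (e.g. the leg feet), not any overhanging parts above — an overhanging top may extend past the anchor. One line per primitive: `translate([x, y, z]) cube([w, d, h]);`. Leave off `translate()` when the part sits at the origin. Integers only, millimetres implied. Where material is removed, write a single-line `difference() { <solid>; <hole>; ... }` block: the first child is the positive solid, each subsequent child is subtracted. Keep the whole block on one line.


difference() { translate([440, 459, 0]) cube([5550, 150, 2850]); translate([3404, 459, 0]) cube([777, 150, 2053]); }
translate([440, 3149, 0]) cube([5550, 150, 2850]);
translate([440, 609, 0]) cube([150, 2540, 2850]);
translate([5840, 609, 0]) cube([150, 2540, 2850]);


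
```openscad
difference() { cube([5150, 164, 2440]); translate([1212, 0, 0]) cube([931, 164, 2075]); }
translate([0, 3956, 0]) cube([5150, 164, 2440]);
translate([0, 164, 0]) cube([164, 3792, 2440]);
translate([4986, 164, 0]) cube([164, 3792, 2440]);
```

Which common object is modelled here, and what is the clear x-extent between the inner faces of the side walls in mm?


A single room. The interior width is 4822 mm.

Four walls enclosing a rectangle with a door in the front wall — a room. Outside width 5150 minus two 164 mm walls gives 4822 mm.


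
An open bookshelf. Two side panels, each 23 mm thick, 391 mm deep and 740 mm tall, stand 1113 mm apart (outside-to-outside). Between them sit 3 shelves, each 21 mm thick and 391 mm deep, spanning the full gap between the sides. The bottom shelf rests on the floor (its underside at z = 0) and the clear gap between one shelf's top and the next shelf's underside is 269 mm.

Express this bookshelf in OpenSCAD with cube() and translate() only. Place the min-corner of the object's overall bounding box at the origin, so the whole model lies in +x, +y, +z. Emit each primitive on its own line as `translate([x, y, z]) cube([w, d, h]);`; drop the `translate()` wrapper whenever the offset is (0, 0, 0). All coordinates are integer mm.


cube([23, 391, 740]);
translate([1090, 0, 0]) cube([23, 391, 740]);
translate([23, 0, 0]) cube([1067, 391, 21]);
translate([23, 0, 290]) cube([1067, 391, 21]);
translate([23, 0, 580]) cube([1067, 391, 21]);


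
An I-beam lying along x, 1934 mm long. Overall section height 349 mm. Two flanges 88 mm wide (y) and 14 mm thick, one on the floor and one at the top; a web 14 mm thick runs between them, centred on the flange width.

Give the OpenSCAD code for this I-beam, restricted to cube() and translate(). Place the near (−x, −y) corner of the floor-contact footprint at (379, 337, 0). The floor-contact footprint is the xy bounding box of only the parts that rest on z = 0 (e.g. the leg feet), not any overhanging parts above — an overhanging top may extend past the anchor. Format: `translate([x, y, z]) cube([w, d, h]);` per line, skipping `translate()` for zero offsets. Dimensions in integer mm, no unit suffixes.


translate([379, 337, 0]) cube([1934, 88, 14]);
translate([379, 374, 14]) cube([1934, 14, 321]);
translate([379, 337, 335]) cube([1934, 88, 14]);


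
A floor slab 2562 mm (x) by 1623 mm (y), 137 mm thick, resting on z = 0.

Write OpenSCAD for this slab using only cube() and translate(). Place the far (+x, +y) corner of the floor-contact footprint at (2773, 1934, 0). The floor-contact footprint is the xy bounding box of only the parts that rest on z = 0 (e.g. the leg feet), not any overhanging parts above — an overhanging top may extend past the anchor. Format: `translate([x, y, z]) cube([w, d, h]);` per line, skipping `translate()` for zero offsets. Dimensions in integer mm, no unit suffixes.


translate([211, 311, 0]) cube([2562, 1623, 137]);


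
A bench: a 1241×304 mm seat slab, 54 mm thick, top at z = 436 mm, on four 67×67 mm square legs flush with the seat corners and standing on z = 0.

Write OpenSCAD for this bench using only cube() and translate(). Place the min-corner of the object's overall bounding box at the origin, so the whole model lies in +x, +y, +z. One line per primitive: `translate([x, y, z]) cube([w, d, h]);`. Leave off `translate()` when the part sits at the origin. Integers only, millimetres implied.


translate([0, 0, 382]) cube([1241, 304, 54]);
cube([67, 67, 382]);
translate([0, 237, 0]) cube([67, 67, 382]);
translate([1174, 0, 0]) cube([67, 67, 382]);
translate([1174, 237, 0]) cube([67, 67, 382]);


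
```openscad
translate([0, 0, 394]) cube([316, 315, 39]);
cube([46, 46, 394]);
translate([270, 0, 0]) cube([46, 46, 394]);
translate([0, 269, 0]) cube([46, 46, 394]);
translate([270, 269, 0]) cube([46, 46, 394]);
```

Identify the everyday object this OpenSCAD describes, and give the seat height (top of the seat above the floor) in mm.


A stool. The seat height is 433 mm.

A 316×315×39 slab at z = 394 on four corner posts — a stool. The seat top is 394 + 39 = 433 mm.


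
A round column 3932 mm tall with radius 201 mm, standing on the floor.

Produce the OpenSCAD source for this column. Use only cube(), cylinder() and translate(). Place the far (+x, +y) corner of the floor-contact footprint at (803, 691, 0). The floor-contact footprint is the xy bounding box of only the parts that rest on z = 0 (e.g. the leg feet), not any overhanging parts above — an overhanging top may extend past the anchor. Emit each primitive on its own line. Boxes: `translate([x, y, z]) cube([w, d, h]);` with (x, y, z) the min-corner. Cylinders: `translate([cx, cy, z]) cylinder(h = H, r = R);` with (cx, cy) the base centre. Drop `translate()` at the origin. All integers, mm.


translate([602, 490, 0]) cylinder(h = 3932, r = 201);


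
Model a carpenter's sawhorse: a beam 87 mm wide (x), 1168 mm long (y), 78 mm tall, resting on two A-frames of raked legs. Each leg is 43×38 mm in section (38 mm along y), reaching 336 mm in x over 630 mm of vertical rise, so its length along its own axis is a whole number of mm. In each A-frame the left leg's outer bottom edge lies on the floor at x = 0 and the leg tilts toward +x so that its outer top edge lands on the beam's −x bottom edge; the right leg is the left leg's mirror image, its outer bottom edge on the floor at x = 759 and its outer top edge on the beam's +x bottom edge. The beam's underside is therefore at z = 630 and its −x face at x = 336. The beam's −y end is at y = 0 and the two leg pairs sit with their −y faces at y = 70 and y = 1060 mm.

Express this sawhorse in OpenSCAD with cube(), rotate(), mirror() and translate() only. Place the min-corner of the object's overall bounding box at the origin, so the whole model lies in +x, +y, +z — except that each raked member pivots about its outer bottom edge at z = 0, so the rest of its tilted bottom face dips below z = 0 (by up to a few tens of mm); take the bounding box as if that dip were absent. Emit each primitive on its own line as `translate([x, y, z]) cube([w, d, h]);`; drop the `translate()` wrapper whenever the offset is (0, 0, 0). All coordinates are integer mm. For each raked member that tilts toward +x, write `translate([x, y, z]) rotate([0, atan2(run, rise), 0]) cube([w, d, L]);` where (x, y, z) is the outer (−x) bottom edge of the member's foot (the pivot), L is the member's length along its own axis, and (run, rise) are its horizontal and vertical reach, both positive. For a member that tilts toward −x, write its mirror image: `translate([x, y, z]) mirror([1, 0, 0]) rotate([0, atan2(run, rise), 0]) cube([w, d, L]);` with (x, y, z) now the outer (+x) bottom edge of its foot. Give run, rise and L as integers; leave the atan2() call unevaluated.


// leg length = √(336² + 630²) = 714
// right-leg outer foot x = 2·336 + 87 = 759
// beam min-corner = (336, 0, 630)
translate([336, 0, 630]) cube([87, 1168, 78]);
translate([0, 70, 0]) rotate([0, atan2(336, 630), 0]) cube([43, 38, 714]);
translate([759, 70, 0]) mirror([1, 0, 0]) rotate([0, atan2(336, 630), 0]) cube([43, 38, 714]);
translate([0, 1060, 0]) rotate([0, atan2(336, 630), 0]) cube([43, 38, 714]);
translate([759, 1060, 0]) mirror([1, 0, 0]) rotate([0, atan2(336, 630), 0]) cube([43, 38, 714]);


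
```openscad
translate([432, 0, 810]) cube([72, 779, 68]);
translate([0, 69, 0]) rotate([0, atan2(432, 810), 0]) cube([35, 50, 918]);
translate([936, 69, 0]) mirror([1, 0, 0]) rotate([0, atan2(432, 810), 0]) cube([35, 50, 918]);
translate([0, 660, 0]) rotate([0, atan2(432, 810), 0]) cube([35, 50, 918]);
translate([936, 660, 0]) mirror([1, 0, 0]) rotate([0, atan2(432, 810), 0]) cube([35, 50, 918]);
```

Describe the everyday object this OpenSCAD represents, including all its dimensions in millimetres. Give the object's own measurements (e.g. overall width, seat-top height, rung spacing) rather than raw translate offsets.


A sawhorse. A 72×779×68 mm beam (x, y, z) sits on two A-frame leg pairs. Each pair is two raked legs of 35×50 mm section (50 mm along y) splaying symmetrically in x. Each leg rises 810 mm vertically over 432 mm of horizontal reach and is 918 mm long along its own axis. Every leg's outer bottom edge rests on the floor and its outer top edge meets a bottom edge of the beam — the left legs (tilting toward +x) meet the beam's −x bottom edge, the right legs (their mirror images, tilting toward −x) meet its +x bottom edge — so the leg tops tuck under the beam, the beam's underside is 810 mm above the floor, and the feet are 936 mm apart outside-to-outside with the beam centred between them. The two leg pairs are set in 69 mm from either end of the beam.


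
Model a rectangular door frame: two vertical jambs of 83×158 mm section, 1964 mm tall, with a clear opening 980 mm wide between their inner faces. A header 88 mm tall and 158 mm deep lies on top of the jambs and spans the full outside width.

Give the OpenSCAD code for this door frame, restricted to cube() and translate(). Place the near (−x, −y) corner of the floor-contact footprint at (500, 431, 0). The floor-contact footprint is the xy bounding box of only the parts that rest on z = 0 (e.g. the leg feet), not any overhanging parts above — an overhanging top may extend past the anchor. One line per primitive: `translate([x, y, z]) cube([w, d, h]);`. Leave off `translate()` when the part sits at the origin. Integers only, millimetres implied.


translate([500, 431, 0]) cube([83, 158, 1964]);
translate([1563, 431, 0]) cube([83, 158, 1964]);
translate([500, 431, 1964]) cube([1146, 158, 88]);


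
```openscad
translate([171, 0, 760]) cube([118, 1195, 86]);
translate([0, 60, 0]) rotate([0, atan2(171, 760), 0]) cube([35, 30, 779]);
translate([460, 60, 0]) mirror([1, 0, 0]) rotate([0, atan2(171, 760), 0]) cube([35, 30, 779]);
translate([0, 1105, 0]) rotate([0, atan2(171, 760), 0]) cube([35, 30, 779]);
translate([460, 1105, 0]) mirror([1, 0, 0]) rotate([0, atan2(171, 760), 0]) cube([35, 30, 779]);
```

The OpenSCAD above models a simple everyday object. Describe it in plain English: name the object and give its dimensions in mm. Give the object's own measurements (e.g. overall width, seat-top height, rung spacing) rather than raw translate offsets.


A sawhorse. A 118×1195×86 mm beam (x, y, z) sits on two A-frame leg pairs. Each pair is two raked legs of 35×30 mm section (30 mm along y) splaying symmetrically in x. Each leg rises 760 mm vertically over 171 mm of horizontal reach and is 779 mm long along its own axis. Every leg's outer bottom edge rests on the floor and its outer top edge meets a bottom edge of the beam — the left legs (tilting toward +x) meet the beam's −x bottom edge, the right legs (their mirror images, tilting toward −x) meet its +x bottom edge — so the leg tops tuck under the beam, the beam's underside is 760 mm above the floor, and the feet are 460 mm apart outside-to-outside with the beam centred between them. The two leg pairs are set in 60 mm from either end of the beam.


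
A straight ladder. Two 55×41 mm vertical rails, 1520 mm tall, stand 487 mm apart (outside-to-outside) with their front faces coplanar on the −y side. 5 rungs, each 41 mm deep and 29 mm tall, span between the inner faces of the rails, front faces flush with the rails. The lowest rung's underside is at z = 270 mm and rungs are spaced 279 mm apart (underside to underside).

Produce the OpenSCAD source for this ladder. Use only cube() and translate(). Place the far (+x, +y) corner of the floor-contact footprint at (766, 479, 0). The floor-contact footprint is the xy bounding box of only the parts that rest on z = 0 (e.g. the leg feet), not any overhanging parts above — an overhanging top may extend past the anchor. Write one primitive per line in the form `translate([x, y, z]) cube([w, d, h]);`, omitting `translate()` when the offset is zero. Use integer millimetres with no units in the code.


translate([279, 438, 0]) cube([55, 41, 1520]);
translate([711, 438, 0]) cube([55, 41, 1520]);
translate([334, 438, 270]) cube([377, 41, 29]);
translate([334, 438, 549]) cube([377, 41, 29]);
translate([334, 438, 828]) cube([377, 41, 29]);
translate([334, 438, 1107]) cube([377, 41, 29]);
translate([334, 438, 1386]) cube([377, 41, 29]);


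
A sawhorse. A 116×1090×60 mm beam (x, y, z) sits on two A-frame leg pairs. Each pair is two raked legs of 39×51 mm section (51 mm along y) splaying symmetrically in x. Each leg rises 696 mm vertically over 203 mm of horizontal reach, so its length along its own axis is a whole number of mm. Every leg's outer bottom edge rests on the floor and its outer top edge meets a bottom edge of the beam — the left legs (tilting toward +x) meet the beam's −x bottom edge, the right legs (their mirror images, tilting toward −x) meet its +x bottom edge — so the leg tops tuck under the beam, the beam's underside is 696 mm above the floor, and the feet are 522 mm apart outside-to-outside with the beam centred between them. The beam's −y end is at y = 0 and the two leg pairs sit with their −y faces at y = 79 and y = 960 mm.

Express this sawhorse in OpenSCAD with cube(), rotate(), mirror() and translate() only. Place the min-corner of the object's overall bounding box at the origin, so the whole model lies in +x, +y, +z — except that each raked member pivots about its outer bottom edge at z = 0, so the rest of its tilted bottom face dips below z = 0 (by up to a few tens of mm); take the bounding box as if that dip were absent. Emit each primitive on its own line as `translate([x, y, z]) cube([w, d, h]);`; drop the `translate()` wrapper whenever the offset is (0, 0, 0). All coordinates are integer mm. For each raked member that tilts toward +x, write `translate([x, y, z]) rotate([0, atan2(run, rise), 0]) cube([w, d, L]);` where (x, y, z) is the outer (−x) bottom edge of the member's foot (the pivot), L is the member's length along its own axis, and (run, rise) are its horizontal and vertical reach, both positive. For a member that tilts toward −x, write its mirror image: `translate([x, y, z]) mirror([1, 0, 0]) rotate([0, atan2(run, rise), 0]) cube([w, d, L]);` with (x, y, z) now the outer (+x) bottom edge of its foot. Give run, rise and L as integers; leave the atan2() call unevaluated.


translate([203, 0, 696]) cube([116, 1090, 60]);
translate([0, 79, 0]) rotate([0, atan2(203, 696), 0]) cube([39, 51, 725]);
translate([522, 79, 0]) mirror([1, 0, 0]) rotate([0, atan2(203, 696), 0]) cube([39, 51, 725]);
translate([0, 960, 0]) rotate([0, atan2(203, 696), 0]) cube([39, 51, 725]);
translate([522, 960, 0]) mirror([1, 0, 0]) rotate([0, atan2(203, 696), 0]) cube([39, 51, 725]);


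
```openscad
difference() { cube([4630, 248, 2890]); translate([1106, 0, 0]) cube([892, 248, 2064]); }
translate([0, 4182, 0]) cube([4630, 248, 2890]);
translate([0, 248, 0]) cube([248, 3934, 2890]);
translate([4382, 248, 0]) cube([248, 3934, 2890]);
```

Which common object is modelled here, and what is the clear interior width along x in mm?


A single room. The interior width is 4134 mm.

Four walls enclosing a rectangle with a door in the front wall — a room. Outside width 4630 minus two 248 mm walls gives 4134 mm.


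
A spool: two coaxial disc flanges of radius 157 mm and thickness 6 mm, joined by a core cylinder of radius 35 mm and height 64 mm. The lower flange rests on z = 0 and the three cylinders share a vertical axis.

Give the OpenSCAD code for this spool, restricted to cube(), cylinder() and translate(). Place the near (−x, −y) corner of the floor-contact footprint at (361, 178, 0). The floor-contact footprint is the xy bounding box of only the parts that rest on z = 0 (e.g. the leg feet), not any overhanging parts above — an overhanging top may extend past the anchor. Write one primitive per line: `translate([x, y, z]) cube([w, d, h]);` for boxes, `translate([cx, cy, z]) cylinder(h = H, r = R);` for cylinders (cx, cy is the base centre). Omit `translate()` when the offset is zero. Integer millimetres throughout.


translate([518, 335, 0]) cylinder(h = 6, r = 157);
translate([518, 335, 6]) cylinder(h = 64, r = 35);
translate([518, 335, 70]) cylinder(h = 6, r = 157);


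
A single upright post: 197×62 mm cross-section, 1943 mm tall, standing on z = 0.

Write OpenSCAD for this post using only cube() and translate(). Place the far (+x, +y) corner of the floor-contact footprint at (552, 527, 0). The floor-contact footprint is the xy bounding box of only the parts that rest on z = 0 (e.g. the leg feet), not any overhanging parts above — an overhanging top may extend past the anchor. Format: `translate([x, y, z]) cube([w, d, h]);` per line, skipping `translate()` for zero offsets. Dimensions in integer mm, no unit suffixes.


translate([355, 465, 0]) cube([197, 62, 1943]);


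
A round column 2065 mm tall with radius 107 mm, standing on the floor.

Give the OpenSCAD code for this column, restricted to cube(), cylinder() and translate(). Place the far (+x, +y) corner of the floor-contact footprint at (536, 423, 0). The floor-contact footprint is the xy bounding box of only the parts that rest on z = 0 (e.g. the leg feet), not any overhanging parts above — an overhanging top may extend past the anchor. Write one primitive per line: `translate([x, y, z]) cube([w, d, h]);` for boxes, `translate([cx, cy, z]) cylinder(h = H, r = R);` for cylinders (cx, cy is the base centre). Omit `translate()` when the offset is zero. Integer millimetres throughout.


translate([429, 316, 0]) cylinder(h = 2065, r = 107);


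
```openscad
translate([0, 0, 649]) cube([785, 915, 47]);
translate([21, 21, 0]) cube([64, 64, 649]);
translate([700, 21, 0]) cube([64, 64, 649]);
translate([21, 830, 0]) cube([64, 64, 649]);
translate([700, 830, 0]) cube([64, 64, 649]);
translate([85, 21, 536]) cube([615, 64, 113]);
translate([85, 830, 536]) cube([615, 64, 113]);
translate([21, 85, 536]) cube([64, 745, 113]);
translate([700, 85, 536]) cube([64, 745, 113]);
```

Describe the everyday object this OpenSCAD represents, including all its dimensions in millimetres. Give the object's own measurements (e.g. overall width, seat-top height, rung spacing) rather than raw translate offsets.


A rectangular dining table. The top is 785×915×47 mm with its upper surface at z = 696 mm. It stands on four 64×64 mm square legs, each inset 21 mm from the nearest pair of top edges, running from the floor to the underside of the top. Four apron rails, 64 mm thick and 113 mm tall, run between adjacent legs with their top edges flush with the underside of the top and their outer faces flush with the legs' outer faces.


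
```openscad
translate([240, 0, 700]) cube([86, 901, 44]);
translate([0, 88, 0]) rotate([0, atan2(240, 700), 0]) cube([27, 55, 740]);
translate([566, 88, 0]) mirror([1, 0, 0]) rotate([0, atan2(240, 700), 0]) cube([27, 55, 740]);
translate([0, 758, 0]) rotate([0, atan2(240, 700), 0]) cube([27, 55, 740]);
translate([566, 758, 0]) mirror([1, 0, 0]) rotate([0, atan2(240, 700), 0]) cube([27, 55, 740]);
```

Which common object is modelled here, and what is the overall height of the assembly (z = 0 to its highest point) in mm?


A sawhorse. The overall height is 744 mm.

A beam across two mirrored pairs of raked legs — a sawhorse. The beam's underside is at z = 700 (matching the legs' vertical rise in atan2(240, 700)) and the beam is 44 mm tall, so its top is at 700 + 44 = 744 mm. The raked legs top out at the beam's underside, so that is the highest point.


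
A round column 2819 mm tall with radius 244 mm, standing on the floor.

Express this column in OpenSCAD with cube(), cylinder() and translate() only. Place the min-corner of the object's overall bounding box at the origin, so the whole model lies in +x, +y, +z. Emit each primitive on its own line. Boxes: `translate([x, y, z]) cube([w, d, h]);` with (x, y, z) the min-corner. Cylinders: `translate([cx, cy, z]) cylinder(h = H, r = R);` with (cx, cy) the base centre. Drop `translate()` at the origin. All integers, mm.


translate([244, 244, 0]) cylinder(h = 2819, r = 244);


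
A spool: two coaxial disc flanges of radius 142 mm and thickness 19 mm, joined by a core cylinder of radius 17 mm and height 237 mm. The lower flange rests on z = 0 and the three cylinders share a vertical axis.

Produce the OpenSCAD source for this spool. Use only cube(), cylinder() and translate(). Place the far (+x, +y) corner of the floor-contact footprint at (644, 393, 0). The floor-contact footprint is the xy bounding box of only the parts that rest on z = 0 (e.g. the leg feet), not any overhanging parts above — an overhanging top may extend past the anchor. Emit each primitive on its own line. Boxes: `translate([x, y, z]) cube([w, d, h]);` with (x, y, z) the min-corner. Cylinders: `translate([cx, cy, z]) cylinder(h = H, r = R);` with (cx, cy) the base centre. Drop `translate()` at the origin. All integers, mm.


translate([502, 251, 0]) cylinder(h = 19, r = 142);
translate([502, 251, 19]) cylinder(h = 237, r = 17);
translate([502, 251, 256]) cylinder(h = 19, r = 142);


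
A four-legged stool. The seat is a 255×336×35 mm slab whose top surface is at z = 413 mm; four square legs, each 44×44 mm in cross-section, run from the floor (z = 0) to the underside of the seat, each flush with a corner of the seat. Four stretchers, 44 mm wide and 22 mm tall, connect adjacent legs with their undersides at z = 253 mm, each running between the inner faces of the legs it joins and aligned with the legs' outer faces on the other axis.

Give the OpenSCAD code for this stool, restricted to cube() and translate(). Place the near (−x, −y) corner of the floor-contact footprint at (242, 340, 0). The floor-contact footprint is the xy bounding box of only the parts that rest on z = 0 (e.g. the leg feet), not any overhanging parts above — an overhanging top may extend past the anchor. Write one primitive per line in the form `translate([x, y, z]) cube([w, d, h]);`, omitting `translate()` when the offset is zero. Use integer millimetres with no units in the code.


translate([242, 340, 378]) cube([255, 336, 35]);
translate([242, 340, 0]) cube([44, 44, 378]);
translate([453, 340, 0]) cube([44, 44, 378]);
translate([242, 632, 0]) cube([44, 44, 378]);
translate([453, 632, 0]) cube([44, 44, 378]);
translate([286, 340, 253]) cube([167, 44, 22]);
translate([286, 632, 253]) cube([167, 44, 22]);
translate([242, 384, 253]) cube([44, 248, 22]);
translate([453, 384, 253]) cube([44, 248, 22]);


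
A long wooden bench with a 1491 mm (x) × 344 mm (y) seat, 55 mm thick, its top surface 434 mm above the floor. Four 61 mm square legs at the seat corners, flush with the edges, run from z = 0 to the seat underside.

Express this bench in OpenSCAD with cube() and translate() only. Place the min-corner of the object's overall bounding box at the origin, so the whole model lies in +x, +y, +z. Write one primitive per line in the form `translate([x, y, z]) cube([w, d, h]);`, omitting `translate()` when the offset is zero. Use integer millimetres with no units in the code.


translate([0, 0, 379]) cube([1491, 344, 55]);
cube([61, 61, 379]);
translate([0, 283, 0]) cube([61, 61, 379]);
translate([1430, 0, 0]) cube([61, 61, 379]);
translate([1430, 283, 0]) cube([61, 61, 379]);


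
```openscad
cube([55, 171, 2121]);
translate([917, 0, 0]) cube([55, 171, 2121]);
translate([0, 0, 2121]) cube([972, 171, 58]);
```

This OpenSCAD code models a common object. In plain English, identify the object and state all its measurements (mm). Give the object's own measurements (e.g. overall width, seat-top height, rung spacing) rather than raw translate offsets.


A door frame. The clear opening is 862 mm wide and 2121 mm high. Two 55 mm wide jambs, 171 mm deep, stand either side of the opening from the floor to the top of the opening. A 58 mm thick head sits across the top of both jambs, spanning the full outside width of the frame.


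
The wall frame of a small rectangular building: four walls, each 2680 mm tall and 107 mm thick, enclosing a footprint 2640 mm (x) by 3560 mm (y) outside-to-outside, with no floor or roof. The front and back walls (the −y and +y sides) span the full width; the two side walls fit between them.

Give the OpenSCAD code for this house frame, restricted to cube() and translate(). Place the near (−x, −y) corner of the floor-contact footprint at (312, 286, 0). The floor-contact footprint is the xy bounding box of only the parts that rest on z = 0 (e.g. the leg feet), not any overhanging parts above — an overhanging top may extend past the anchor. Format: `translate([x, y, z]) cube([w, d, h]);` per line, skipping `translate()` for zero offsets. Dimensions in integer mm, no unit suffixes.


translate([312, 286, 0]) cube([2640, 107, 2680]);
translate([312, 3739, 0]) cube([2640, 107, 2680]);
translate([312, 393, 0]) cube([107, 3346, 2680]);
translate([2845, 393, 0]) cube([107, 3346, 2680]);


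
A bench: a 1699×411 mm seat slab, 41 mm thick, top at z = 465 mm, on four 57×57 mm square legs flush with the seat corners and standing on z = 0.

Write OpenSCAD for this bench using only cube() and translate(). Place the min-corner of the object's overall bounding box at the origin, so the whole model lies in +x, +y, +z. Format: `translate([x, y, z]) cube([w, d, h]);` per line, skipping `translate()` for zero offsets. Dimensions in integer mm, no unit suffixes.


translate([0, 0, 424]) cube([1699, 411, 41]);
cube([57, 57, 424]);
translate([0, 354, 0]) cube([57, 57, 424]);
translate([1642, 0, 0]) cube([57, 57, 424]);
translate([1642, 354, 0]) cube([57, 57, 424]);


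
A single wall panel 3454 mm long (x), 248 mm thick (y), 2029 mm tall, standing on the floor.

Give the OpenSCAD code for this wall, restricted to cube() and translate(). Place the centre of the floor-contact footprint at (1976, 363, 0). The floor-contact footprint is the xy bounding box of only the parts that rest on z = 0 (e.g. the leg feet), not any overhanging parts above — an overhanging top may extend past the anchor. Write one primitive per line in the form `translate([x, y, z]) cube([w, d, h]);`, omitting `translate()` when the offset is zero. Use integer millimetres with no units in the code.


translate([249, 239, 0]) cube([3454, 248, 2029]);


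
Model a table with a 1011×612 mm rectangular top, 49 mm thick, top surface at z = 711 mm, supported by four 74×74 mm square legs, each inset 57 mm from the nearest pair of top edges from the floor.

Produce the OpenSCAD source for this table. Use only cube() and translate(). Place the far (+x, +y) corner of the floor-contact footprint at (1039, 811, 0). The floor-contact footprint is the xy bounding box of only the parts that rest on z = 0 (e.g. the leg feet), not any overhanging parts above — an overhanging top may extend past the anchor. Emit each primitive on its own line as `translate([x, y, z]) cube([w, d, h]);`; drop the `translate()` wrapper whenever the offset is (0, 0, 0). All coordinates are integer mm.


translate([85, 256, 662]) cube([1011, 612, 49]);
translate([142, 313, 0]) cube([74, 74, 662]);
translate([965, 313, 0]) cube([74, 74, 662]);
translate([142, 737, 0]) cube([74, 74, 662]);
translate([965, 737, 0]) cube([74, 74, 662]);


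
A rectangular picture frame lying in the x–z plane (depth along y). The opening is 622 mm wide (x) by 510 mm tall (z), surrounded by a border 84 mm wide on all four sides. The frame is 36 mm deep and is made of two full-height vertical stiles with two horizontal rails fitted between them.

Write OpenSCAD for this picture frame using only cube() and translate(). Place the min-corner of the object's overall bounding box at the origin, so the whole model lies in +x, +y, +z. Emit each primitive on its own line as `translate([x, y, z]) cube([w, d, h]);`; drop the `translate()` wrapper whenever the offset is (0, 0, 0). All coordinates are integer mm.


cube([84, 36, 678]);
translate([706, 0, 0]) cube([84, 36, 678]);
translate([84, 0, 0]) cube([622, 36, 84]);
translate([84, 0, 594]) cube([622, 36, 84]);


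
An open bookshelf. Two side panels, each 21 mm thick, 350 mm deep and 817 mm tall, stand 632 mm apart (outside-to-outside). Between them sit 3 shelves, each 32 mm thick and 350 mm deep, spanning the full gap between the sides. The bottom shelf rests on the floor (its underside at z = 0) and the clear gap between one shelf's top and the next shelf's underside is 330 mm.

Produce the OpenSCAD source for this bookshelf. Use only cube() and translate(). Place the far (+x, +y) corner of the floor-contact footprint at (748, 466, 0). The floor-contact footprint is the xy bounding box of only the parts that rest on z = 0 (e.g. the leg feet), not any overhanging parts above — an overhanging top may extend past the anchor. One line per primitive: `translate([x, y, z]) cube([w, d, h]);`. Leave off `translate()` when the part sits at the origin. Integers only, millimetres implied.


translate([116, 116, 0]) cube([21, 350, 817]);
translate([727, 116, 0]) cube([21, 350, 817]);
translate([137, 116, 0]) cube([590, 350, 32]);
translate([137, 116, 362]) cube([590, 350, 32]);
translate([137, 116, 724]) cube([590, 350, 32]);


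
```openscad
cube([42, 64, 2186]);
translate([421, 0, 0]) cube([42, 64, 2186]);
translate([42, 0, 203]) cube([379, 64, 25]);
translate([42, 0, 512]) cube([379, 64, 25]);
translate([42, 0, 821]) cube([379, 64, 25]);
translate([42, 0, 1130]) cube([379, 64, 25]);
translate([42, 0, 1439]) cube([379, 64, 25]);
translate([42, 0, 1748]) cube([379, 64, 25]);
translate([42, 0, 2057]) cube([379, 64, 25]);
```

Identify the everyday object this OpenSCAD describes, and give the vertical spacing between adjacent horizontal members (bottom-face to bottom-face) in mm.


A ladder. The rung spacing is 309 mm.

Two tall 42×64 posts with 7 short bars between them — a ladder. Adjacent rungs sit at z = 203 and z = 512, so the spacing is 512 − 203 = 309 mm.


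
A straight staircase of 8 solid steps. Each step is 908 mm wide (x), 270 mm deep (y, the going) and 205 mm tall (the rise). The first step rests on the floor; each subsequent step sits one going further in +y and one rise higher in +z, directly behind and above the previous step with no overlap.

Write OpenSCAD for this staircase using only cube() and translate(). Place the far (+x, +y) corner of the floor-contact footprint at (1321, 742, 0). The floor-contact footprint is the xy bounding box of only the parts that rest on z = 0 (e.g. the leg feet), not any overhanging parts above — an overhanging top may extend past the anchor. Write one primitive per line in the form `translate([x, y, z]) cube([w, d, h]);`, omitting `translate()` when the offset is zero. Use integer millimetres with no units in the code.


translate([413, 472, 0]) cube([908, 270, 205]);
translate([413, 742, 205]) cube([908, 270, 205]);
translate([413, 1012, 410]) cube([908, 270, 205]);
translate([413, 1282, 615]) cube([908, 270, 205]);
translate([413, 1552, 820]) cube([908, 270, 205]);
translate([413, 1822, 1025]) cube([908, 270, 205]);
translate([413, 2092, 1230]) cube([908, 270, 205]);
translate([413, 2362, 1435]) cube([908, 270, 205]);


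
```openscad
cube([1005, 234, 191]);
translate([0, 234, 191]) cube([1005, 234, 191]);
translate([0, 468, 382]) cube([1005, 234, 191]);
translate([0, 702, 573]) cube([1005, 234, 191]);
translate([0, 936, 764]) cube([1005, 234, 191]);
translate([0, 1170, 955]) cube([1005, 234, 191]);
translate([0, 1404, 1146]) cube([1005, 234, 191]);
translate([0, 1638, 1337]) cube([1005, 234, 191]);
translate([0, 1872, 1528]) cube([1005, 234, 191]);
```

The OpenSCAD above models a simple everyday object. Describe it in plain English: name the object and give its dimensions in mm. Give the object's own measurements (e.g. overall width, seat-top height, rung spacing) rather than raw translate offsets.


A straight staircase of 9 solid steps. Each step is 1005 mm wide (x), 234 mm deep (y, the going) and 191 mm tall (the rise). The first step rests on the floor; each subsequent step sits one going further in +y and one rise higher in +z, directly behind and above the previous step with no overlap.


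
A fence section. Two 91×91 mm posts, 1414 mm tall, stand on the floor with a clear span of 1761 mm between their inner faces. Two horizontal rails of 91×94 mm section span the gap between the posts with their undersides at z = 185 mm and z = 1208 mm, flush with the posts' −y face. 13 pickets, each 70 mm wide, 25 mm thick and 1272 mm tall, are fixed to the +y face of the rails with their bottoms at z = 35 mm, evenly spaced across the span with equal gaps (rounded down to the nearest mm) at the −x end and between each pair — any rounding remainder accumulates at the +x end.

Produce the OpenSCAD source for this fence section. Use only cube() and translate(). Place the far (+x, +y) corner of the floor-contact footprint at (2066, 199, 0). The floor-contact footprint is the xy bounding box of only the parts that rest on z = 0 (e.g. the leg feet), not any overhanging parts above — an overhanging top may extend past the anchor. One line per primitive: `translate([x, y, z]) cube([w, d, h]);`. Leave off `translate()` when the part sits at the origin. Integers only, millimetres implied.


translate([123, 108, 0]) cube([91, 91, 1414]);
translate([1975, 108, 0]) cube([91, 91, 1414]);
translate([214, 108, 185]) cube([1761, 91, 94]);
translate([214, 108, 1208]) cube([1761, 91, 94]);
translate([274, 199, 35]) cube([70, 25, 1272]);
translate([404, 199, 35]) cube([70, 25, 1272]);
translate([534, 199, 35]) cube([70, 25, 1272]);
translate([664, 199, 35]) cube([70, 25, 1272]);
translate([794, 199, 35]) cube([70, 25, 1272]);
translate([924, 199, 35]) cube([70, 25, 1272]);
translate([1054, 199, 35]) cube([70, 25, 1272]);
translate([1184, 199, 35]) cube([70, 25, 1272]);
translate([1314, 199, 35]) cube([70, 25, 1272]);
translate([1444, 199, 35]) cube([70, 25, 1272]);
translate([1574, 199, 35]) cube([70, 25, 1272]);
translate([1704, 199, 35]) cube([70, 25, 1272]);
translate([1834, 199, 35]) cube([70, 25, 1272]);


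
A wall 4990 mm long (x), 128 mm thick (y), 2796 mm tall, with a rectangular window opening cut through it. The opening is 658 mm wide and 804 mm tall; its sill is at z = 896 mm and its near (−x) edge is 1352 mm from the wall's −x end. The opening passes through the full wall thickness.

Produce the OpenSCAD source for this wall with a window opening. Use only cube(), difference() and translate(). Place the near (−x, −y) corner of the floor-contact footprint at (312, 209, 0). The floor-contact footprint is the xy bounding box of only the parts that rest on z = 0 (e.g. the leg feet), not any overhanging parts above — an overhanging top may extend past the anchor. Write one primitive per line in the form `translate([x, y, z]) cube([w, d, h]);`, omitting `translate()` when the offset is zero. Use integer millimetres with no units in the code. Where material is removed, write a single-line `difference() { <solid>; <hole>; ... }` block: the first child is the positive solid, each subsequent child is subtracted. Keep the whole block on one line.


difference() { translate([312, 209, 0]) cube([4990, 128, 2796]); translate([1664, 209, 896]) cube([658, 128, 804]); }


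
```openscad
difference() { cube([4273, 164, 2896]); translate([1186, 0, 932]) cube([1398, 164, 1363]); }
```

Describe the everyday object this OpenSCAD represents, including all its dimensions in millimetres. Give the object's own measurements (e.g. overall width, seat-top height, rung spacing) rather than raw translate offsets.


A wall 4273 mm long (x), 164 mm thick (y), 2896 mm tall, with a rectangular window opening cut through it. The opening is 1398 mm wide and 1363 mm tall; its sill is at z = 932 mm and its near (−x) edge is 1186 mm from the wall's −x end. The opening passes through the full wall thickness.


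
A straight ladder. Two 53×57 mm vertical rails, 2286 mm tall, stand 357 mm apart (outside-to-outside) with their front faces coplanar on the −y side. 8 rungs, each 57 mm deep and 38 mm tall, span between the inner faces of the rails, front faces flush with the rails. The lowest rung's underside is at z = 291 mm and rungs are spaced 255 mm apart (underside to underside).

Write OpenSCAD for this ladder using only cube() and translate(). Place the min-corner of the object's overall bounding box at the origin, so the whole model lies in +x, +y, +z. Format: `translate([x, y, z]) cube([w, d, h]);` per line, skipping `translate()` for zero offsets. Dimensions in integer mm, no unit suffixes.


cube([53, 57, 2286]);
translate([304, 0, 0]) cube([53, 57, 2286]);
translate([53, 0, 291]) cube([251, 57, 38]);
translate([53, 0, 546]) cube([251, 57, 38]);
translate([53, 0, 801]) cube([251, 57, 38]);
translate([53, 0, 1056]) cube([251, 57, 38]);
translate([53, 0, 1311]) cube([251, 57, 38]);
translate([53, 0, 1566]) cube([251, 57, 38]);
translate([53, 0, 1821]) cube([251, 57, 38]);
translate([53, 0, 2076]) cube([251, 57, 38]);


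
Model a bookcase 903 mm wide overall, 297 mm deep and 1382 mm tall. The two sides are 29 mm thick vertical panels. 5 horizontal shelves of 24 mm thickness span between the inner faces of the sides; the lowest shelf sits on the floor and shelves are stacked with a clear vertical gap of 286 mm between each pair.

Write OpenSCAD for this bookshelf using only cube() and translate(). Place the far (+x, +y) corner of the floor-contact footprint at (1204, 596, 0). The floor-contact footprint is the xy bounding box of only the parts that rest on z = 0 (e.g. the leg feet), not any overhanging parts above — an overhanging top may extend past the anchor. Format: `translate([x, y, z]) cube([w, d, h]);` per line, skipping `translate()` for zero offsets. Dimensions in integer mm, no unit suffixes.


translate([301, 299, 0]) cube([29, 297, 1382]);
translate([1175, 299, 0]) cube([29, 297, 1382]);
translate([330, 299, 0]) cube([845, 297, 24]);
translate([330, 299, 310]) cube([845, 297, 24]);
translate([330, 299, 620]) cube([845, 297, 24]);
translate([330, 299, 930]) cube([845, 297, 24]);
translate([330, 299, 1240]) cube([845, 297, 24]);


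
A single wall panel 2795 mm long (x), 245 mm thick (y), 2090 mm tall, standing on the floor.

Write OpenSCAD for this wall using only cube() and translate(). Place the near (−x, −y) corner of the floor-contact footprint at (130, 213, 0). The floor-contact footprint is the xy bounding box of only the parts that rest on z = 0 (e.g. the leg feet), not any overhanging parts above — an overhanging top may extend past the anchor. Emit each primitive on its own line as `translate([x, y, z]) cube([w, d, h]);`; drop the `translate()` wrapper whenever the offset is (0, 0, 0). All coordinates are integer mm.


translate([130, 213, 0]) cube([2795, 245, 2090]);
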